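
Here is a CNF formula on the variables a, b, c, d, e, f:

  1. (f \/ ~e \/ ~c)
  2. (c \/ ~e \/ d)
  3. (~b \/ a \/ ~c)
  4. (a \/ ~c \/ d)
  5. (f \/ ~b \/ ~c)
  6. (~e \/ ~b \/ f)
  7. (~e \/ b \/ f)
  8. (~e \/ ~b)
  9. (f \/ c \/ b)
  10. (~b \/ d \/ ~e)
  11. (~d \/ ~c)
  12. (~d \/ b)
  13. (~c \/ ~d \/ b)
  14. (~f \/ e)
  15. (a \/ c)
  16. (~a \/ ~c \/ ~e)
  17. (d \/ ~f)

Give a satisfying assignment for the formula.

Branch on a: take a = True.
For the remaining variables, b = True, c = False, d = True, e = False, f = False works.
Check each clause:
  1. (f \/ ~e \/ ~c) — ~e is true.
  2. (d \/ c \/ ~e) — d is true.
  3. (~c \/ a \/ ~b) — a is true.
  4. (d \/ ~c \/ a) — a is true.
  5. (f \/ ~c \/ ~b) — ~c is true.
  6. (~b \/ f \/ ~e) — ~e is true.
  7. (~e \/ f \/ b) — b is true.
  8. (~b \/ ~e) — ~e is true.
  9. (c \/ b \/ f) — b is true.
  10. (d \/ ~e \/ ~b) — ~e is true.
  11. (~c \/ ~d) — ~c is true.
  12. (~d \/ b) — b is true.
  13. (~c \/ ~d \/ b) — b is true.
  14. (e \/ ~f) — ~f is true.
  15. (c \/ a) — a is true.
  16. (~e \/ ~a \/ ~c) — ~e is true.
  17. (~f \/ d) — ~f is true.

a=T, b=T, c=F, d=T, e=F, f=F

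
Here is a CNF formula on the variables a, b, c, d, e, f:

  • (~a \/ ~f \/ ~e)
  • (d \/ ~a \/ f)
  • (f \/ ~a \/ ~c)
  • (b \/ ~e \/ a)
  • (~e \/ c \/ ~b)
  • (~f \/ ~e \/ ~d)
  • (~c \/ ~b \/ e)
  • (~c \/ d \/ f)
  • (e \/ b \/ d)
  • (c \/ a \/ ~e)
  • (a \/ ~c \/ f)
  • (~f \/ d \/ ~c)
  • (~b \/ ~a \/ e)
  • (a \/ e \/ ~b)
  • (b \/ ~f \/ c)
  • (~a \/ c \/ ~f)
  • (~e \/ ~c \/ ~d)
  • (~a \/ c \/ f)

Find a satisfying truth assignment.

Set a = False and propagate.
Branch on b: take b = False.
  then e is forced to False.
  then d is forced to True.
For the remaining variables, c = False, f = False works.
Every clause has at least one true literal under this assignment.

a = False, b = False, c = False, d = True, e = False, f = False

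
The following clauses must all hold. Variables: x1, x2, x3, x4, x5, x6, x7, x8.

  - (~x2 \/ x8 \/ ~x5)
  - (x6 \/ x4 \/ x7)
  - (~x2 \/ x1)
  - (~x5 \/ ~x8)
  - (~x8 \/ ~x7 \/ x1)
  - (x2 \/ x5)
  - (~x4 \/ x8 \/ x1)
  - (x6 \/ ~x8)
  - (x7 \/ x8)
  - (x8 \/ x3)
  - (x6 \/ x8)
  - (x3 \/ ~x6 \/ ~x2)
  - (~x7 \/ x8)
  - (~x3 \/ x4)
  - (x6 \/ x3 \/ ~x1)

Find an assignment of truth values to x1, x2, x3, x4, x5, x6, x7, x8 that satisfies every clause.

x1=True  x2=True  x3=True  x4=True  x5=False  x6=True  x7=False  x8=True

Branch on x1: take x1 = True.
Branch on x2: take x2 = True.
For the remaining variables, x3 = True, x4 = True, x5 = False, x6 = True, x7 = False, x8 = True works.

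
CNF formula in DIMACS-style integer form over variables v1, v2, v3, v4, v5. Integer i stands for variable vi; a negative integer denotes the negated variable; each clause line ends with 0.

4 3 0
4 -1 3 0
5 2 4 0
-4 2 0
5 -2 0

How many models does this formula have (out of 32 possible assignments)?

8

Split on v4, then v2.
  v4=T, v2=T: remaining (v1,v3,v5) ∈ {(F,F,T); (F,T,T); (T,F,T); (T,T,T)} — 4.
  v4=T, v2=F: a clause becomes empty — 0.
  v4=F, v2=T: remaining (v1,v3,v5) ∈ {(F,T,T); (T,T,T)} — 2.
  v4=F, v2=F: remaining (v1,v3,v5) ∈ {(F,T,T); (T,T,T)} — 2.
Total: 4 + 0 + 2 + 2 = 8.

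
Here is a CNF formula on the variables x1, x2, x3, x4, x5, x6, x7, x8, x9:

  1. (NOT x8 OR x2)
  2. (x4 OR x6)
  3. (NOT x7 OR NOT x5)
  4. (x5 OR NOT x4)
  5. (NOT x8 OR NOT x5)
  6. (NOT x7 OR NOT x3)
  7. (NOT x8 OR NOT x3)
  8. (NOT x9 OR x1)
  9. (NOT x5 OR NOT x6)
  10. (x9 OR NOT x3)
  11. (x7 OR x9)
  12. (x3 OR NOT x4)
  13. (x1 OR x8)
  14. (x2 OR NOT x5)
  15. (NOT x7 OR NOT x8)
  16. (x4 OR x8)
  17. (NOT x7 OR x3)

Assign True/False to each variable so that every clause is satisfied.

x1 = 1  x2 = 1  x3 = 1  x4 = 1  x5 = 1  x6 = 0  x7 = 0  x8 = 0  x9 = 1

x1 occurs only positively in the remaining clauses — set x1 = True.
x2 occurs only positively in the remaining clauses — set x2 = True.
Try x3 = True.
  then x7 is forced to False.
  then x8 is forced to False.
  then x9 is forced to True.
  then x4 is forced to True.
  then x5 is forced to True.
  then x6 is forced to False.
Every clause has at least one true literal under this assignment.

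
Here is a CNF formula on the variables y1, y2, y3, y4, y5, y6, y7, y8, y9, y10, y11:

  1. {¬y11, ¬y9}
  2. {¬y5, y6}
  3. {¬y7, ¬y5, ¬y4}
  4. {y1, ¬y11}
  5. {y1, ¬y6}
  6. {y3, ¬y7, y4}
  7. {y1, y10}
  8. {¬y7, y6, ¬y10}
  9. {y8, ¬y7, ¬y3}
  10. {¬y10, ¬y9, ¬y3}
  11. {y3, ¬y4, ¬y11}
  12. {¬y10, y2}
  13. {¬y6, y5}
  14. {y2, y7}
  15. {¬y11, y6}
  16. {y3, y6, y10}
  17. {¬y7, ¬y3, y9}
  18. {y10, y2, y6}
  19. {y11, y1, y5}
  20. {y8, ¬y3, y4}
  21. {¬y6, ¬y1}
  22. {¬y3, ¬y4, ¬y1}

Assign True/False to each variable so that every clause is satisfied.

y1 = 1, y2 = 1, y3 = 0, y4 = 0, y5 = 0, y6 = 0, y7 = 0, y8 = 0, y9 = 1, y10 = 1, y11 = 0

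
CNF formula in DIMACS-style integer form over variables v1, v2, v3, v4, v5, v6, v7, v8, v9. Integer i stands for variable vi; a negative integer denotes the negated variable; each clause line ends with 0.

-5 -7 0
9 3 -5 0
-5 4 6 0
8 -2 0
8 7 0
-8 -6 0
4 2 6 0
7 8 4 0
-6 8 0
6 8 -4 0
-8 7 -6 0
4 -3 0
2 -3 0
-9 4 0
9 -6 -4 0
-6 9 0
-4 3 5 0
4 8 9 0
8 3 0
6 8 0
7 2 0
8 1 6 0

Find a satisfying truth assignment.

v1 = True  v2 = True  v3 = False  v4 = False  v5 = False  v6 = False  v7 = True  v8 = True  v9 = False

Check each clause:
  1. (!v7 || !v5) — !v5 is true.
  2. (!v5 || v3 || v9) — !v5 is true.
  3. (v6 || v4 || !v5) — !v5 is true.
  4. (v8 || !v2) — v8 is true.
  5. (v7 || v8) — v8 is true.
  6. (!v6 || !v8) — !v6 is true.
  7. (v6 || v2 || v4) — v2 is true.
  8. (v4 || v8 || v7) — v8 is true.
  9. (!v6 || v8) — v8 is true.
  10. (v8 || v6 || !v4) — v8 is true.
  11. (!v6 || v7 || !v8) — !v6 is true.
  12. (!v3 || v4) — !v3 is true.
  13. (v2 || !v3) — v2 is true.
  14. (v4 || !v9) — !v9 is true.
  15. (v9 || !v6 || !v4) — !v6 is true.
  16. (v9 || !v6) — !v6 is true.
  17. (v3 || !v4 || v5) — !v4 is true.
  18. (v9 || v8 || v4) — v8 is true.
  19. (v8 || v3) — v8 is true.
  20. (v6 || v8) — v8 is true.
  21. (v7 || v2) — v2 is true.
  22. (v1 || v6 || v8) — v8 is true.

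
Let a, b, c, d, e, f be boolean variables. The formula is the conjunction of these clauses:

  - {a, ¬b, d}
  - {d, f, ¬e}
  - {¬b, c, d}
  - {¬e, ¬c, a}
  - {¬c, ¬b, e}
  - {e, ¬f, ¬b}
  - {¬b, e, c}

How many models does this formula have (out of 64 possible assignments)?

32

Split on b, then e.
  b=T, e=T: 7 of the 16 assignments to (a,c,d,f) work.
  b=T, e=F: a clause becomes empty — 0.
  b=F, e=T: 9 of the 16 assignments to (a,c,d,f) work.
  b=F, e=F: a, c, d, f free → 2^4 = 16.
Total: 7 + 0 + 9 + 16 = 32.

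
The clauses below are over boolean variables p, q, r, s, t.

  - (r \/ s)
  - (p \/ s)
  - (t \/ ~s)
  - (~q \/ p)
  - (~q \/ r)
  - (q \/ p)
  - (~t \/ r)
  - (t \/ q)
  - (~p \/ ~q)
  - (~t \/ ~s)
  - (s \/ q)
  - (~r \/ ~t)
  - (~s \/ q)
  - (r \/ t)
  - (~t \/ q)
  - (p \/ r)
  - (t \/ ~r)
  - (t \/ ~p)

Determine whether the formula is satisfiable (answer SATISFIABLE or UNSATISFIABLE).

UNSATISFIABLE

t = True:
  propagation gives r=True; an empty clause results — contradiction.
t = False:
  propagation gives s=False, r=True; an empty clause results — contradiction.
Every branch closes, so no satisfying assignment exists.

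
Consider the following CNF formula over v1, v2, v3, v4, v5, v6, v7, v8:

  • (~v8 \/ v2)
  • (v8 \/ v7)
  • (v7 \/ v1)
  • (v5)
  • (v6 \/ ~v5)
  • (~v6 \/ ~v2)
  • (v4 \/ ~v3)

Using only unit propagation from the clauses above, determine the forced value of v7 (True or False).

True

Unit clause (v5) sets v5 = True.
In (v6 \/ ~v5), ~v5 is now false; v6 must hold, so v6 = True.
In (~v6 \/ ~v2), ~v6 is now false; ~v2 must hold, so v2 = False.
From (v2 \/ ~v8) and v2 = False: v8 = False.
In (v8 \/ v7), v8 is now false; v7 must hold, so v7 = True.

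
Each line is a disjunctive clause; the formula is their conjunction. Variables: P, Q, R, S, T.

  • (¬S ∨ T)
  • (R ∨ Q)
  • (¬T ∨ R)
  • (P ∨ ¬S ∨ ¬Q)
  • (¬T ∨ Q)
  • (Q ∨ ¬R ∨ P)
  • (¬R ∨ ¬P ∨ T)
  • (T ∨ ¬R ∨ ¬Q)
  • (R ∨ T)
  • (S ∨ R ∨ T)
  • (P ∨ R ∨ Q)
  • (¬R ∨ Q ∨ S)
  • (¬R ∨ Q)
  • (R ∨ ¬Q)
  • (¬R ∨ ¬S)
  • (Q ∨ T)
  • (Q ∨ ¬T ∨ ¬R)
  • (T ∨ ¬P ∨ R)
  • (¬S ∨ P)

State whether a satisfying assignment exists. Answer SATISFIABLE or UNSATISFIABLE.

SATISFIABLE

Try P = False.
  then S is forced to False.
The remaining clauses are satisfied by Q = True, R = True, T = True.
Every clause has at least one true literal under this assignment.
So P = F, Q = T, R = T, S = F, T = T is a satisfying assignment.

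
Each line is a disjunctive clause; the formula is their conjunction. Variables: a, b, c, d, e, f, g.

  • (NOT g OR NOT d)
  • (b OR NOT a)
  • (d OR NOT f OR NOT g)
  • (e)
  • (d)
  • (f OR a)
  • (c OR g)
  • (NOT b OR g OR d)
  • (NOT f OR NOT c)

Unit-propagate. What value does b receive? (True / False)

True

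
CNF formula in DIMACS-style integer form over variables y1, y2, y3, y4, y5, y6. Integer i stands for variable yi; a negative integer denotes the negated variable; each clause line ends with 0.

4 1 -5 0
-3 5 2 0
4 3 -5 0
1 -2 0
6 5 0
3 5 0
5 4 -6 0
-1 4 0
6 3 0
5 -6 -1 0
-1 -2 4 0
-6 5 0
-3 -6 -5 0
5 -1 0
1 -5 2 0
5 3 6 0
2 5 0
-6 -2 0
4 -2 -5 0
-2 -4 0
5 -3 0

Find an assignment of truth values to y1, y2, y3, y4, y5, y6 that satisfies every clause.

Set y1 = True and propagate.
  then y4 is forced to True.
  then y5 is forced to True.
  then y2 is forced to False.
Branch on y3: take y3 = True.
  then y6 is forced to False.
Check each clause:
  1. (~y5 | y4 | y1) — y1 is true.
  2. (~y3 | y2 | y5) — y5 is true.
  3. (y3 | ~y5 | y4) — y3 is true.
  4. (~y2 | y1) — y1 is true.
  5. (y6 | y5) — y5 is true.
  6. (y3 | y5) — y3 is true.
  7. (~y6 | y5 | y4) — ~y6 is true.
  8. (y4 | ~y1) — y4 is true.
  9. (y3 | y6) — y3 is true.
  10. (~y1 | ~y6 | y5) — ~y6 is true.
  11. (y4 | ~y2 | ~y1) — y4 is true.
  12. (~y6 | y5) — ~y6 is true.
  13. (~y3 | ~y6 | ~y5) — ~y6 is true.
  14. (~y1 | y5) — y5 is true.
  15. (y1 | ~y5 | y2) — y1 is true.
  16. (y5 | y3 | y6) — y3 is true.
  17. (y5 | y2) — y5 is true.
  18. (~y2 | ~y6) — ~y6 is true.
  19. (~y5 | ~y2 | y4) — y4 is true.
  20. (~y2 | ~y4) — ~y2 is true.
  21. (y5 | ~y3) — y5 is true.

y1=True, y2=False, y3=True, y4=True, y5=True, y6=False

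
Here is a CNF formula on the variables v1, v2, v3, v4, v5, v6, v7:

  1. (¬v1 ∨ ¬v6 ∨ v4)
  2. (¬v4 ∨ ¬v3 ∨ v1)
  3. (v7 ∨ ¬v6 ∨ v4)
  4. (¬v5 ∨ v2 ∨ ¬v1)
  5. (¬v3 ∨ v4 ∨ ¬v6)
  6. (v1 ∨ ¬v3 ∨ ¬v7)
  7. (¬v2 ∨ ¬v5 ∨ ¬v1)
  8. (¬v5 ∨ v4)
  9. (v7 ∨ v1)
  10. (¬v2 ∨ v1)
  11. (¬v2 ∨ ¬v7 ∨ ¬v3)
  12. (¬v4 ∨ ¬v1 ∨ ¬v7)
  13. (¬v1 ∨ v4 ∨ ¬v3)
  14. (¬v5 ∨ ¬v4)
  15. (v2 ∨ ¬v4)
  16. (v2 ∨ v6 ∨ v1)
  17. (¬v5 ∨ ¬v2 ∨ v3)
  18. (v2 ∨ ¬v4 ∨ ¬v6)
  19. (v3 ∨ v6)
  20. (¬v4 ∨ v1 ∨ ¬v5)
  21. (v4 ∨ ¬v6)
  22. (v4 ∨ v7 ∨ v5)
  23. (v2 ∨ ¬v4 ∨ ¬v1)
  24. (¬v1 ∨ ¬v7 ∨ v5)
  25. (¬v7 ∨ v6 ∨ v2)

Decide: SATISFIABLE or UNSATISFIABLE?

Branch on v1: take v1 = True.
Branch on v2: take v2 = True.
  then v5 is forced to False.
  then v7 is forced to False.
  then v4 is forced to True.
The remaining clauses are satisfied by v3 = False, v6 = True.
So v1 = True  v2 = True  v3 = False  v4 = True  v5 = False  v6 = True  v7 = False is a satisfying assignment.

SATISFIABLE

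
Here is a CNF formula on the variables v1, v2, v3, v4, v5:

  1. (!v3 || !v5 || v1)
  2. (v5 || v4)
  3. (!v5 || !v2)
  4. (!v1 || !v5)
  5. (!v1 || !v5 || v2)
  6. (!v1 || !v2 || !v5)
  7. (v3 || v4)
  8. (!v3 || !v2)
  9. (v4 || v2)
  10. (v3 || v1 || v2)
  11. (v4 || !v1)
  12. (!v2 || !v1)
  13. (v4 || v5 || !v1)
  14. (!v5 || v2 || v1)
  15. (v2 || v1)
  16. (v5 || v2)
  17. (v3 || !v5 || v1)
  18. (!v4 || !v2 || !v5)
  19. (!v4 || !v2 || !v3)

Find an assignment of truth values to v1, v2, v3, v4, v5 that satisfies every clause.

Set v1 = False and propagate.
  then v2 is forced to True.
  then v5 is forced to False.
  then v4 is forced to True.
  then v3 is forced to False.
Every clause has at least one true literal under this assignment.

v1=F  v2=T  v3=F  v4=T  v5=F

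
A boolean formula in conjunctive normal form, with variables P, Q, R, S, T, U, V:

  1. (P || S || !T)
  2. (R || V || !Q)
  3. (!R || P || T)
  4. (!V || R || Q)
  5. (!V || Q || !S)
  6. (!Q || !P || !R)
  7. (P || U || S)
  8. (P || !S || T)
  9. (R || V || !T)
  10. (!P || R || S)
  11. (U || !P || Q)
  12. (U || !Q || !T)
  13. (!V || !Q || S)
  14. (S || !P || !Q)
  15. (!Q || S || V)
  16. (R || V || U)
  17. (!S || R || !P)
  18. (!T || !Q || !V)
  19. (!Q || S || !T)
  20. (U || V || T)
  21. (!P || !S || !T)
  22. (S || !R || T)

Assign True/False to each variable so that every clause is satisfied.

P=F, Q=F, R=T, S=T, T=T, U=F, V=F

Check each clause:
  1. (S || P || !T) — S is true.
  2. (R || !Q || V) — R is true.
  3. (P || !R || T) — T is true.
  4. (Q || !V || R) — !V is true.
  5. (!S || Q || !V) — !V is true.
  6. (!R || !P || !Q) — !P is true.
  7. (U || P || S) — S is true.
  8. (!S || P || T) — T is true.
  9. (R || !T || V) — R is true.
  10. (!P || R || S) — R is true.
  11. (U || !P || Q) — !P is true.
  12. (!Q || !T || U) — !Q is true.
  13. (!V || !Q || S) — !V is true.
  14. (!Q || !P || S) — S is true.
  15. (S || !Q || V) — S is true.
  16. (U || R || V) — R is true.
  17. (!P || !S || R) — R is true.
  18. (!T || !Q || !V) — !V is true.
  19. (!T || !Q || S) — S is true.
  20. (U || V || T) — T is true.
  21. (!P || !T || !S) — !P is true.
  22. (!R || T || S) — T is true.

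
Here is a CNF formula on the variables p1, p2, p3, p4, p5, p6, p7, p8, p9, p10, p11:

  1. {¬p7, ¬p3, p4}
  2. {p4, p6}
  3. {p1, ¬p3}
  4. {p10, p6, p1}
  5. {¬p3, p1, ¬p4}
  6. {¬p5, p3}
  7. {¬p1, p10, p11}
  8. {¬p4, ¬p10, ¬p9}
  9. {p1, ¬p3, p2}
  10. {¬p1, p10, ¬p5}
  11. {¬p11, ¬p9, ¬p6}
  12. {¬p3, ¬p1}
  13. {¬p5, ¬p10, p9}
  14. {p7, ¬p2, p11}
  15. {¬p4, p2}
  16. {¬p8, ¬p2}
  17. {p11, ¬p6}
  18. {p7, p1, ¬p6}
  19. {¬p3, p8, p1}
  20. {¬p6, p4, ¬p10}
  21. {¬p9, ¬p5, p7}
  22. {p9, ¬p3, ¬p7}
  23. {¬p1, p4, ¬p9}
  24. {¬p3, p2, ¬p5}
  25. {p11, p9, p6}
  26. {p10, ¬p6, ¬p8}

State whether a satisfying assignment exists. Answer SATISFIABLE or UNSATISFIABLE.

SATISFIABLE

Pure literal: p5 appears only negated; assign p5 = False.
Branch on p1: take p1 = False.
  then p3 is forced to False.
Branch on p2: take p2 = True.
  then p8 is forced to False.
The remaining clauses are satisfied by p4 = False, p6 = True, p7 = True, p9 = False, p10 = False, p11 = True.
Every clause has at least one true literal under this assignment.
So p1=0, p2=1, p3=0, p4=0, p5=0, p6=1, p7=1, p8=0, p9=0, p10=0, p11=1 is a satisfying assignment.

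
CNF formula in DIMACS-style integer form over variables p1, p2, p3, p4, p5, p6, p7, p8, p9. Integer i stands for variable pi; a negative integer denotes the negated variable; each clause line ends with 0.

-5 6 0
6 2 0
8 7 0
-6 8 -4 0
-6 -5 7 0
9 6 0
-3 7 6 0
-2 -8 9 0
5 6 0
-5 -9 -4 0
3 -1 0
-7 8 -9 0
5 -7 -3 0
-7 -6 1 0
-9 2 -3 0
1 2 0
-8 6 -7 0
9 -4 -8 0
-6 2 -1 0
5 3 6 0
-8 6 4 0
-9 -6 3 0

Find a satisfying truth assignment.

Try p1 = True.
  then p3 is forced to True.
Set p2 = True and propagate.
For the remaining variables, p4 = True, p5 = False, p6 = True, p7 = False, p8 = True, p9 = True works.
Every clause has at least one true literal under this assignment.

p1=1  p2=1  p3=1  p4=1  p5=0  p6=1  p7=0  p8=1  p9=1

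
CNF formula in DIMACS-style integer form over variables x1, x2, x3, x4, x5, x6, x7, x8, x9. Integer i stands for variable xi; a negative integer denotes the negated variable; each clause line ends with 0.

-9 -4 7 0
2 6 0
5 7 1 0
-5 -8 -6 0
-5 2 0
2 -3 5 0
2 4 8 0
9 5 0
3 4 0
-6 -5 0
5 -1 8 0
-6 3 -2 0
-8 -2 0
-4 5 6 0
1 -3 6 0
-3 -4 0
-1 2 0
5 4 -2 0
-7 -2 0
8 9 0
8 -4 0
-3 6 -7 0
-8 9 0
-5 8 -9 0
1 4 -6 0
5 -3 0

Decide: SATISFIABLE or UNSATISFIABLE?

Try x1 = False.
For the remaining variables, x2 = False, x3 = False, x4 = True, x5 = False, x6 = True, x7 = True, x8 = True, x9 = True works.
Every clause has at least one true literal under this assignment.
So x1 = 0, x2 = 0, x3 = 0, x4 = 1, x5 = 0, x6 = 1, x7 = 1, x8 = 1, x9 = 1 is a satisfying assignment.

SATISFIABLE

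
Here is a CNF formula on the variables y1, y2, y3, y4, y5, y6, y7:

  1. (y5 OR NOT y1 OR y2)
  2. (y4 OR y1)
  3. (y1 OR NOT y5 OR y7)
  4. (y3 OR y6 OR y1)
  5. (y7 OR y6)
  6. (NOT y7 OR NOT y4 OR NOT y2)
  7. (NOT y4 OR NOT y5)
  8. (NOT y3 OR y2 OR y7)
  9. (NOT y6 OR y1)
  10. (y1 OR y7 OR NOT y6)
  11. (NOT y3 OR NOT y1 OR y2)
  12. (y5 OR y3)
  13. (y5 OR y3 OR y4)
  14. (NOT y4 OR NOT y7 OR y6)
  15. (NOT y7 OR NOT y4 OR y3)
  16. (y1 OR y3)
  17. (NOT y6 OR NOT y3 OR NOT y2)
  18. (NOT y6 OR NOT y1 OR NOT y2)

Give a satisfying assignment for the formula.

y1=True  y2=True  y3=True  y4=False  y5=True  y6=False  y7=True

Check each clause:
  1. (y5 OR NOT y1 OR y2) — y2 is true.
  2. (y1 OR y4) — y1 is true.
  3. (y1 OR NOT y5 OR y7) — y1 is true.
  4. (y6 OR y1 OR y3) — y1 is true.
  5. (y7 OR y6) — y7 is true.
  6. (NOT y7 OR NOT y2 OR NOT y4) — NOT y4 is true.
  7. (NOT y5 OR NOT y4) — NOT y4 is true.
  8. (NOT y3 OR y2 OR y7) — y2 is true.
  9. (NOT y6 OR y1) — y1 is true.
  10. (y1 OR y7 OR NOT y6) — y1 is true.
  11. (NOT y1 OR y2 OR NOT y3) — y2 is true.
  12. (y5 OR y3) — y3 is true.
  13. (y5 OR y3 OR y4) — y3 is true.
  14. (y6 OR NOT y7 OR NOT y4) — NOT y4 is true.
  15. (NOT y4 OR y3 OR NOT y7) — y3 is true.
  16. (y3 OR y1) — y1 is true.
  17. (NOT y2 OR NOT y6 OR NOT y3) — NOT y6 is true.
  18. (NOT y6 OR NOT y2 OR NOT y1) — NOT y6 is true.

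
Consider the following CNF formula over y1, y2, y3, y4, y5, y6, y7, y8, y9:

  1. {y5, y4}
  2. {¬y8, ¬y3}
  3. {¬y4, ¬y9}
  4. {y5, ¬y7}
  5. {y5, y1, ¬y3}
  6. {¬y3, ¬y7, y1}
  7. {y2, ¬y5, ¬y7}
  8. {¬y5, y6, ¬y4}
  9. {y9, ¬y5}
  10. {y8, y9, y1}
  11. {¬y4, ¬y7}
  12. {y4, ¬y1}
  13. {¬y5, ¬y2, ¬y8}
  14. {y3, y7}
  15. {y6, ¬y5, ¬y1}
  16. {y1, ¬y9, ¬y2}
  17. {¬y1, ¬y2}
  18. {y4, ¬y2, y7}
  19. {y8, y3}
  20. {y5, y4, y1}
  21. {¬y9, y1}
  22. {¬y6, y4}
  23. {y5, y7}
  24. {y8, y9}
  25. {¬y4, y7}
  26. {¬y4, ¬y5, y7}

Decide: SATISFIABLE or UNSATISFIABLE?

UNSATISFIABLE

y5 = True:
  propagation gives y9=True, y4=False, y1=False; an empty clause results — contradiction.
y5 = False:
  propagation gives y4=True, y9=False, y7=False; an empty clause results — contradiction.
Every branch closes, so no satisfying assignment exists.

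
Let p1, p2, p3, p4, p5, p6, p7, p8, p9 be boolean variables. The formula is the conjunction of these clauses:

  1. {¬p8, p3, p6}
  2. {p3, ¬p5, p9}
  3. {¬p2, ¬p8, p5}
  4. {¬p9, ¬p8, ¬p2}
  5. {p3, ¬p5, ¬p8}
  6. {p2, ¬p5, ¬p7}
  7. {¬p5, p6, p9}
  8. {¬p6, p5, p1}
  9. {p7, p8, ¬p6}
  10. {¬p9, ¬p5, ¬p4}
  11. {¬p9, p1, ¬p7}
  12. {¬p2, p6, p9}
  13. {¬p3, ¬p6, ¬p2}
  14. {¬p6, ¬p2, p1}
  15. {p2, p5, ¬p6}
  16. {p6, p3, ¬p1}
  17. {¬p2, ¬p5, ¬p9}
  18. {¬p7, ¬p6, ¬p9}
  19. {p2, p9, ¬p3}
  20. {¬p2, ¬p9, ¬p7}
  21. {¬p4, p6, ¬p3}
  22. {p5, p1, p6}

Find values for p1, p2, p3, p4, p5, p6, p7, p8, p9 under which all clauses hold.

p1 = T  p2 = F  p3 = T  p4 = F  p5 = T  p6 = T  p7 = F  p8 = T  p9 = T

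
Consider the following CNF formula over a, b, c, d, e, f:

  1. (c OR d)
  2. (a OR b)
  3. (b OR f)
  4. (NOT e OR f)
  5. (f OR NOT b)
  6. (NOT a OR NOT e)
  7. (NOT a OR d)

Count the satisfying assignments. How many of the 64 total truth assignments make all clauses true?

10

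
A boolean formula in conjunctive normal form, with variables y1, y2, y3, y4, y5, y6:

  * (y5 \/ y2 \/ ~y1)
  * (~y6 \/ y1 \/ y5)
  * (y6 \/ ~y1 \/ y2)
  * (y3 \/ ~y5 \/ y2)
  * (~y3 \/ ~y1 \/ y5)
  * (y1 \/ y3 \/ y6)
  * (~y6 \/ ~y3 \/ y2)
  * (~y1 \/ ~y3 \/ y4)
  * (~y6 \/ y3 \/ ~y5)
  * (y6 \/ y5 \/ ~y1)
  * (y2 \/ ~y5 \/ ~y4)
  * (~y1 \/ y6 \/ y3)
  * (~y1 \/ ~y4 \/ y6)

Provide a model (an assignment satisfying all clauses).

y1 = F, y2 = T, y3 = T, y4 = T, y5 = T, y6 = T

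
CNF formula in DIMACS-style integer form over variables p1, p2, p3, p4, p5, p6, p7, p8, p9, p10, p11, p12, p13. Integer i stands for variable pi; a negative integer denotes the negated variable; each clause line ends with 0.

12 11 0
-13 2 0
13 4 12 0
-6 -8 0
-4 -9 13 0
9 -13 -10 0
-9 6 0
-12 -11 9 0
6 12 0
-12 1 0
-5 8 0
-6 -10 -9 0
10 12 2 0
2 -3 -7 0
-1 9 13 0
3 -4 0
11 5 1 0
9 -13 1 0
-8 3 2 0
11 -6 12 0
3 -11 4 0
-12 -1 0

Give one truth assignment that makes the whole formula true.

Pure literal: p2 appears only positively; assign p2 = True.
Try p1 = False.
  then p12 is forced to False.
  then p11 is forced to True.
  then p6 is forced to True.
  then p8 is forced to False.
  then p5 is forced to False.
Branch on p3: take p3 = True.
Set p4 = True and propagate.
The remaining clauses are satisfied by p7 = True, p9 = True, p10 = False, p13 = True.

p1=0, p2=1, p3=1, p4=1, p5=0, p6=1, p7=1, p8=0, p9=1, p10=0, p11=1, p12=0, p13=1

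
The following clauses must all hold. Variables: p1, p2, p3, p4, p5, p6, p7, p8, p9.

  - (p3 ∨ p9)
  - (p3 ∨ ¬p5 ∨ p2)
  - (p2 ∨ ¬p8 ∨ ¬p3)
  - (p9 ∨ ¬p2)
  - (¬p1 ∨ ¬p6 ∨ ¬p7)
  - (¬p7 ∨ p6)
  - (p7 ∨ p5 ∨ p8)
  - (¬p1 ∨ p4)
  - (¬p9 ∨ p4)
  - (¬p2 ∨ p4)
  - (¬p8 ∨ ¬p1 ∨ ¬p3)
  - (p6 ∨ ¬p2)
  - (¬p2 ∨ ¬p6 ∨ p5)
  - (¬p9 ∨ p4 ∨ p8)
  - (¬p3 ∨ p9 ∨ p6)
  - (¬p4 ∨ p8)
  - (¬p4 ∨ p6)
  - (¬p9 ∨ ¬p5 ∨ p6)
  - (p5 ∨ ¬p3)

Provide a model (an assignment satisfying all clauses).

p1=False  p2=True  p3=False  p4=True  p5=True  p6=True  p7=False  p8=True  p9=True

Pure literal: p1 appears only negated; assign p1 = False.
Set p2 = True and propagate.
  then p9 is forced to True.
  then p4 is forced to True.
  then p6 is forced to True.
  then p5 is forced to True.
  then p8 is forced to True.
p3, p7 are now unconstrained; take p3 = False, p7 = False.
Check each clause:
  1. (p3 ∨ p9) — p9 is true.
  2. (¬p5 ∨ p3 ∨ p2) — p2 is true.
  3. (¬p8 ∨ p2 ∨ ¬p3) — p2 is true.
  4. (¬p2 ∨ p9) — p9 is true.
  5. (¬p1 ∨ ¬p6 ∨ ¬p7) — ¬p7 is true.
  6. (¬p7 ∨ p6) — ¬p7 is true.
  7. (p8 ∨ p5 ∨ p7) — p8 is true.
  8. (¬p1 ∨ p4) — p4 is true.
  9. (¬p9 ∨ p4) — p4 is true.
  10. (¬p2 ∨ p4) — p4 is true.
  11. (¬p1 ∨ ¬p3 ∨ ¬p8) — ¬p3 is true.
  12. (p6 ∨ ¬p2) — p6 is true.
  13. (¬p6 ∨ p5 ∨ ¬p2) — p5 is true.
  14. (¬p9 ∨ p8 ∨ p4) — p8 is true.
  15. (p9 ∨ ¬p3 ∨ p6) — p9 is true.
  16. (p8 ∨ ¬p4) — p8 is true.
  17. (p6 ∨ ¬p4) — p6 is true.
  18. (p6 ∨ ¬p9 ∨ ¬p5) — p6 is true.
  19. (p5 ∨ ¬p3) — ¬p3 is true.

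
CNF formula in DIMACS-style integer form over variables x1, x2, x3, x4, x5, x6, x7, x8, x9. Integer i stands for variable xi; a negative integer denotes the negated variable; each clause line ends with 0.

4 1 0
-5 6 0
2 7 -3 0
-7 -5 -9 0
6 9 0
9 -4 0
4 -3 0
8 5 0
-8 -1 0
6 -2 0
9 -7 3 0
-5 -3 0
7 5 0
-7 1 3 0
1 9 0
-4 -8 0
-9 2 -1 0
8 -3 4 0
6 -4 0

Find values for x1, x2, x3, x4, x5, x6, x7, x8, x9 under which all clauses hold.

Pure literal: x6 appears only positively; assign x6 = True.
Set x1 = False and propagate.
  then x4 is forced to True.
  then x9 is forced to True.
  then x8 is forced to False.
  then x5 is forced to True.
  then x7 is forced to False.
  then x3 is forced to False.
x2 is now unconstrained; take x2 = False.
Check each clause:
  1. (x1 | x4) — x4 is true.
  2. (~x5 | x6) — x6 is true.
  3. (~x3 | x2 | x7) — ~x3 is true.
  4. (~x5 | ~x9 | ~x7) — ~x7 is true.
  5. (x9 | x6) — x9 is true.
  6. (x9 | ~x4) — x9 is true.
  7. (~x3 | x4) — x4 is true.
  8. (x5 | x8) — x5 is true.
  9. (~x1 | ~x8) — ~x8 is true.
  10. (x6 | ~x2) — ~x2 is true.
  11. (x9 | x3 | ~x7) — x9 is true.
  12. (~x3 | ~x5) — ~x3 is true.
  13. (x5 | x7) — x5 is true.
  14. (x3 | ~x7 | x1) — ~x7 is true.
  15. (x1 | x9) — x9 is true.
  16. (~x4 | ~x8) — ~x8 is true.
  17. (~x9 | ~x1 | x2) — ~x1 is true.
  18. (x8 | ~x3 | x4) — x4 is true.
  19. (x6 | ~x4) — x6 is true.

x1=0, x2=0, x3=0, x4=1, x5=1, x6=1, x7=0, x8=0, x9=1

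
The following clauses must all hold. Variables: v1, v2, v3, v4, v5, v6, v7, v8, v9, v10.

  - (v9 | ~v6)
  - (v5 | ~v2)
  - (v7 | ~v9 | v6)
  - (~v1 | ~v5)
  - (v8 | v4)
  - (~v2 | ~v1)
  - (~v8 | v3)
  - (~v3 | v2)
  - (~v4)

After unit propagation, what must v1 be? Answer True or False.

(~v4) stands alone — v4 = False.
(v4 | v8): since v4 = False, the clause reduces to (v8). v8 = True.
In (~v8 | v3), ~v8 is now false; v3 must hold, so v3 = True.
In (~v3 | v2), ~v3 is now false; v2 must hold, so v2 = True.
From (~v2 | v5) and v2 = True: v5 = True.
In (~v1 | ~v5), ~v5 is now false; ~v1 must hold, so v1 = False.

False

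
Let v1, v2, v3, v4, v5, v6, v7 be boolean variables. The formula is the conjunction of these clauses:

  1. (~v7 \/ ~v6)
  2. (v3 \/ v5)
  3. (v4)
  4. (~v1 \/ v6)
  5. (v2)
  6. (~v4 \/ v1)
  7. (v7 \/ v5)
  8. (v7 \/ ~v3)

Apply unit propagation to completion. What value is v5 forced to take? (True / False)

Unit clause (v4) sets v4 = True.
(v2) stands alone — v2 = True.
From (v1 \/ ~v4) and v4 = True: v1 = True.
(~v1 \/ v6) with v1 = True leaves only v6, so v6 = True.
(~v7 \/ ~v6): since v6 = True, the clause reduces to (~v7). v7 = False.
From (v5 \/ v7) and v7 = False: v5 = True.

True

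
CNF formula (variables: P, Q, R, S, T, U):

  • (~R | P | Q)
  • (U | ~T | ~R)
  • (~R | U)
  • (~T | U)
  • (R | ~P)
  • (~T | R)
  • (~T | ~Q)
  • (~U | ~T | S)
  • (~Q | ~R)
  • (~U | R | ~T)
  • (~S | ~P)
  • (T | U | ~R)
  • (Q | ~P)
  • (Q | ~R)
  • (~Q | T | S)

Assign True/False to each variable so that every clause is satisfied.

Set P = False and propagate.
Set Q = False and propagate.
  then R is forced to False.
  then T is forced to False.
S, U are now unconstrained; take S = True, U = False.
Every clause has at least one true literal under this assignment.

P = False, Q = False, R = False, S = True, T = False, U = False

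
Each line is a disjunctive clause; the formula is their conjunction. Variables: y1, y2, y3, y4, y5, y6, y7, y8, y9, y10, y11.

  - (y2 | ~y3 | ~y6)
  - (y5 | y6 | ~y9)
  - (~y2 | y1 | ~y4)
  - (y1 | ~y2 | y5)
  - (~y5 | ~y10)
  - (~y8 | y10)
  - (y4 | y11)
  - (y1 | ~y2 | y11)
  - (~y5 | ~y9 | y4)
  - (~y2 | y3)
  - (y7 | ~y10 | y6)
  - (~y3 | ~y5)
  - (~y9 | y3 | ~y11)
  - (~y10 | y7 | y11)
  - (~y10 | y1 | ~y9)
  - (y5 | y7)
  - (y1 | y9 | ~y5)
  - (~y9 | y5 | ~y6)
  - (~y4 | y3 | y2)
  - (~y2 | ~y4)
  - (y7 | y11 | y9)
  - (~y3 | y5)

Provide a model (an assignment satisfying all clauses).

y1=F  y2=F  y3=F  y4=F  y5=F  y6=F  y7=T  y8=T  y9=F  y10=T  y11=T

Pure literal: y7 appears only positively; assign y7 = True.
Branch on y1: take y1 = False.
Branch on y2: take y2 = False.
The remaining clauses are satisfied by y3 = False, y4 = False, y5 = False, y6 = False, y8 = True, y9 = False, y10 = True, y11 = True.
Check each clause:
  1. (~y3 | ~y6 | y2) — ~y6 is true.
  2. (y6 | y5 | ~y9) — ~y9 is true.
  3. (~y2 | ~y4 | y1) — ~y4 is true.
  4. (y5 | y1 | ~y2) — ~y2 is true.
  5. (~y5 | ~y10) — ~y5 is true.
  6. (~y8 | y10) — y10 is true.
  7. (y4 | y11) — y11 is true.
  8. (~y2 | y11 | y1) — y11 is true.
  9. (~y5 | ~y9 | y4) — ~y5 is true.
  10. (y3 | ~y2) — ~y2 is true.
  11. (~y10 | y6 | y7) — y7 is true.
  12. (~y3 | ~y5) — ~y5 is true.
  13. (y3 | ~y9 | ~y11) — ~y9 is true.
  14. (y7 | y11 | ~y10) — y11 is true.
  15. (y1 | ~y10 | ~y9) — ~y9 is true.
  16. (y5 | y7) — y7 is true.
  17. (y9 | y1 | ~y5) — ~y5 is true.
  18. (~y9 | ~y6 | y5) — ~y6 is true.
  19. (~y4 | y2 | y3) — ~y4 is true.
  20. (~y2 | ~y4) — ~y4 is true.
  21. (y11 | y9 | y7) — y11 is true.
  22. (y5 | ~y3) — ~y3 is true.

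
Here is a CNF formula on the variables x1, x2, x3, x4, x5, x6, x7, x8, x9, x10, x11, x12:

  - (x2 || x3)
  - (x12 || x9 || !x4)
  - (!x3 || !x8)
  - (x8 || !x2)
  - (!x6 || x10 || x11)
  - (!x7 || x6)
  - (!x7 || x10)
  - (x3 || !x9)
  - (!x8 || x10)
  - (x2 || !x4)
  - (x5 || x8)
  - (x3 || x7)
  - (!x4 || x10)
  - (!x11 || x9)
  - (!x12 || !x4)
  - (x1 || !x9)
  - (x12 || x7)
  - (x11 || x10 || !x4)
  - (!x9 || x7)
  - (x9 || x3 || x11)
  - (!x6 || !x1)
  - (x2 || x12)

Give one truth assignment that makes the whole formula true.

x1=T  x2=F  x3=T  x4=F  x5=T  x6=F  x7=F  x8=F  x9=F  x10=F  x11=F  x12=T

Check each clause:
  1. (x2 || x3) — x3 is true.
  2. (!x4 || x9 || x12) — !x4 is true.
  3. (!x3 || !x8) — !x8 is true.
  4. (x8 || !x2) — !x2 is true.
  5. (x10 || x11 || !x6) — !x6 is true.
  6. (!x7 || x6) — !x7 is true.
  7. (!x7 || x10) — !x7 is true.
  8. (!x9 || x3) — x3 is true.
  9. (!x8 || x10) — !x8 is true.
  10. (x2 || !x4) — !x4 is true.
  11. (x8 || x5) — x5 is true.
  12. (x3 || x7) — x3 is true.
  13. (!x4 || x10) — !x4 is true.
  14. (!x11 || x9) — !x11 is true.
  15. (!x4 || !x12) — !x4 is true.
  16. (!x9 || x1) — x1 is true.
  17. (x12 || x7) — x12 is true.
  18. (x10 || !x4 || x11) — !x4 is true.
  19. (x7 || !x9) — !x9 is true.
  20. (x3 || x9 || x11) — x3 is true.
  21. (!x1 || !x6) — !x6 is true.
  22. (x2 || x12) — x12 is true.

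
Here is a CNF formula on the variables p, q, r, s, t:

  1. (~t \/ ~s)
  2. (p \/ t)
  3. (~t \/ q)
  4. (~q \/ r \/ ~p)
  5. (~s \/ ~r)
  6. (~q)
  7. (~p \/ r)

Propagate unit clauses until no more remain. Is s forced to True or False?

False

(~q) is a unit clause: q = False.
In (q \/ ~t), q is now false; ~t must hold, so t = False.
In (p \/ t), t is now false; p must hold, so p = True.
In (~p \/ r), ~p is now false; r must hold, so r = True.
In (~r \/ ~s), ~r is now false; ~s must hold, so s = False.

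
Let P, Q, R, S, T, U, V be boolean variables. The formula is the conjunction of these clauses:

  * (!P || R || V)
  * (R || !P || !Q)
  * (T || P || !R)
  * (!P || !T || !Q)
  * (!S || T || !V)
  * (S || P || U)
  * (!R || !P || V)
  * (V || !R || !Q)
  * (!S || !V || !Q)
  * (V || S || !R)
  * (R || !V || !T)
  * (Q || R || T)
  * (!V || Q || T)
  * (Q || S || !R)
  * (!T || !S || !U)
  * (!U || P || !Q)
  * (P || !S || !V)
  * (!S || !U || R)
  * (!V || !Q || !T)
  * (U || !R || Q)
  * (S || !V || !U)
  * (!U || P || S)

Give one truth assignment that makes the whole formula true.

P=1, Q=1, R=1, S=0, T=0, U=0, V=1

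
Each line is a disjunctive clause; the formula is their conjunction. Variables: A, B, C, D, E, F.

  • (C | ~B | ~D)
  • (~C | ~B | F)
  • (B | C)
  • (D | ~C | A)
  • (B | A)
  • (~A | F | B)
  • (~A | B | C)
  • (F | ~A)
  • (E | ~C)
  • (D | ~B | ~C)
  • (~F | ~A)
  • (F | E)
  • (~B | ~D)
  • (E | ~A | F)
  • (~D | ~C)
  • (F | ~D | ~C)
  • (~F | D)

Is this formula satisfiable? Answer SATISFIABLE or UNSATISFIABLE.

SATISFIABLE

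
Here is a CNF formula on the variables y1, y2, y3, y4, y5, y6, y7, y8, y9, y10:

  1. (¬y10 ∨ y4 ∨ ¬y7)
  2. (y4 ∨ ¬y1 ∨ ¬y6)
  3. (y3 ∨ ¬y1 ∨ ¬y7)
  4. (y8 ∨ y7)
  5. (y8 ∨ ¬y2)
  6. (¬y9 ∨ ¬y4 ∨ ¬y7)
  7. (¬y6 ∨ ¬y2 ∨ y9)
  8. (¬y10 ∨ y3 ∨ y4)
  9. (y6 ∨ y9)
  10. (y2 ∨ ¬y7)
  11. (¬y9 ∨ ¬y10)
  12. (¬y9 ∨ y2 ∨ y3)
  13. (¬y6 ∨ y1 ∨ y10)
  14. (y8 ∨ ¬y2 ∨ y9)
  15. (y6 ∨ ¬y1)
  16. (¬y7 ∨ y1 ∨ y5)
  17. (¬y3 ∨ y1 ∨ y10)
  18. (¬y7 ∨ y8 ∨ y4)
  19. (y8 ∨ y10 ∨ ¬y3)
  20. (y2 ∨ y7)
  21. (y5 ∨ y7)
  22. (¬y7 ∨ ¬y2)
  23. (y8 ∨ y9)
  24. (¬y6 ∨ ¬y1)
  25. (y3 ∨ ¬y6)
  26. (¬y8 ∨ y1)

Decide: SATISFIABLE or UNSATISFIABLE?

UNSATISFIABLE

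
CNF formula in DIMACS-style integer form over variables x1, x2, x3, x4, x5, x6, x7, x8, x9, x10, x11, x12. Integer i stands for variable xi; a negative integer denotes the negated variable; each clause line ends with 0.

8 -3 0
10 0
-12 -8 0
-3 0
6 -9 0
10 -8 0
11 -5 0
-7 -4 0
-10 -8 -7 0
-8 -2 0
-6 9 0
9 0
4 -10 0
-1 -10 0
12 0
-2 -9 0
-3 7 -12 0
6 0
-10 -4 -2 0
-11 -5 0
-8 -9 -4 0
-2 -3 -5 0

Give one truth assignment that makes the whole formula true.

x1=False  x2=False  x3=False  x4=True  x5=False  x6=True  x7=False  x8=False  x9=True  x10=True  x11=False  x12=True

Unit propagation: (x10) forces x10 = True.
Unit propagation: (~x3) forces x3 = False.
Unit propagation: (x9) forces x9 = True.
(x6) is a unit clause, so x6 = True.
(x4) is a unit clause, so x4 = True.
The clause (~x7) is unit: x7 must be False.
Unit propagation: (~x1) forces x1 = False.
The clause (x12) is unit: x12 must be True.
The clause (~x8) is unit: x8 must be False.
The clause (~x2) is unit: x2 must be False.
x5 occurs only negated in the remaining clauses — set x5 = False.
x11 is now unconstrained; take x11 = False.
Every clause has at least one true literal under this assignment.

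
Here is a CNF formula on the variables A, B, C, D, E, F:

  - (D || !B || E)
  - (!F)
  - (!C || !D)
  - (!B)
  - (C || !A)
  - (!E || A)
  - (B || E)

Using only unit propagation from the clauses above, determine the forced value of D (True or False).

(!F) is a unit clause: F = False.
(!B) is a unit clause: B = False.
In (B || E), B is now false; E must hold, so E = True.
(A || !E): since E = True, the clause reduces to (A). A = True.
(C || !A) with A = True leaves only C, so C = True.
(!D || !C): since C = True, the clause reduces to (!D). D = False.

False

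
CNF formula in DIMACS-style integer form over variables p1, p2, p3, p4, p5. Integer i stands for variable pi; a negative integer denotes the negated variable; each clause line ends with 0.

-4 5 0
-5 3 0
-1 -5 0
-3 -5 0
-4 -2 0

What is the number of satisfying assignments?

8

Split on p5, then p3.
  p5=T, p3=T: a clause becomes empty — 0.
  p5=T, p3=F: a clause becomes empty — 0.
  p5=F, p3=T: remaining (p1,p2,p4) ∈ {(F,F,F); (F,T,F); (T,F,F); (T,T,F)} — 4.
  p5=F, p3=F: remaining (p1,p2,p4) ∈ {(F,F,F); (F,T,F); (T,F,F); (T,T,F)} — 4.
Total: 0 + 0 + 4 + 4 = 8.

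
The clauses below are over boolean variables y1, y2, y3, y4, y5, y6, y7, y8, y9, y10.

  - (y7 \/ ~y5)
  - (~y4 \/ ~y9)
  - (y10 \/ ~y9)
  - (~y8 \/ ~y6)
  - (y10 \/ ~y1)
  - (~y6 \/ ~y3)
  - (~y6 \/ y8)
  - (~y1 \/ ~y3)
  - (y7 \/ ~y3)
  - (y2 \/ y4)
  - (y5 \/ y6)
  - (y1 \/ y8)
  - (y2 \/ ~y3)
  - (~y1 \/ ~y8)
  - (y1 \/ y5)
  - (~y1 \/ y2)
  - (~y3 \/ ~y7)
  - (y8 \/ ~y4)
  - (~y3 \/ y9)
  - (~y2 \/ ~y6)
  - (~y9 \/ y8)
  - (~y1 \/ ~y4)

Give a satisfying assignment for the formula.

y1 = 0, y2 = 0, y3 = 0, y4 = 1, y5 = 1, y6 = 0, y7 = 1, y8 = 1, y9 = 0, y10 = 0

Pure literal: y3 appears only negated; assign y3 = False.
Try y1 = False.
  then y8 is forced to True.
  then y6 is forced to False.
  then y5 is forced to True.
  then y7 is forced to True.
Branch on y2: take y2 = False.
  then y4 is forced to True.
  then y9 is forced to False.
y10 is now unconstrained; take y10 = False.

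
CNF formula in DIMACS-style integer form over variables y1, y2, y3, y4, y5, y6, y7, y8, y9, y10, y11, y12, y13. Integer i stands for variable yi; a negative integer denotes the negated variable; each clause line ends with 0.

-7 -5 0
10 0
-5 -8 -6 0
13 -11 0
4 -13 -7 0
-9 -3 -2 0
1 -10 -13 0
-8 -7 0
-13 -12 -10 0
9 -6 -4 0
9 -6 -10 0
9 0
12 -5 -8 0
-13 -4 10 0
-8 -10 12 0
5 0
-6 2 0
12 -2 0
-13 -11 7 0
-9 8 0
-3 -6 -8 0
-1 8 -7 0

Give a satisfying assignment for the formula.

y1=F, y2=F, y3=F, y4=F, y5=T, y6=F, y7=F, y8=T, y9=T, y10=T, y11=F, y12=T, y13=F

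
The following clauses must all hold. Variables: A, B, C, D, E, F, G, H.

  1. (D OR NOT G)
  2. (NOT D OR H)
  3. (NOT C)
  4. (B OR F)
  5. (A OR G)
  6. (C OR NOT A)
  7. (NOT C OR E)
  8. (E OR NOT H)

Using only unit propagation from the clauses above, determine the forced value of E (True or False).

(NOT C) is a unit clause: C = False.
From (NOT A OR C) and C = False: A = False.
In (G OR A), A is now false; G must hold, so G = True.
From (NOT G OR D) and G = True: D = True.
(H OR NOT D) with D = True leaves only H, so H = True.
(NOT H OR E) with H = True leaves only E, so E = True.

True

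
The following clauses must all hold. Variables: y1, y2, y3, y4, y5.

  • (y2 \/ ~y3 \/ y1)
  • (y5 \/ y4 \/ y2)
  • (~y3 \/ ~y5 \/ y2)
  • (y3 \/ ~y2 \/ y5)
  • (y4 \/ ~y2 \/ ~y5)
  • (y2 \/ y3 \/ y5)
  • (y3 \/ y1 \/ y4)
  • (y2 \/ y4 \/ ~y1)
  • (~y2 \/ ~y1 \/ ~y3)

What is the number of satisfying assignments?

8

Case analysis on y2 and y3:
  y2=T, y3=T: remaining (y1,y4,y5) ∈ {(F,F,F); (F,T,F); (F,T,T)} — 3.
  y2=T, y3=F: remaining (y1,y4,y5) ∈ {(F,T,T); (T,T,T)} — 2.
  y2=F, y3=T: remaining (y1,y4,y5) ∈ {(T,T,F)} — 1.
  y2=F, y3=F: remaining (y1,y4,y5) ∈ {(F,T,T); (T,T,T)} — 2.
Total: 3 + 2 + 1 + 2 = 8.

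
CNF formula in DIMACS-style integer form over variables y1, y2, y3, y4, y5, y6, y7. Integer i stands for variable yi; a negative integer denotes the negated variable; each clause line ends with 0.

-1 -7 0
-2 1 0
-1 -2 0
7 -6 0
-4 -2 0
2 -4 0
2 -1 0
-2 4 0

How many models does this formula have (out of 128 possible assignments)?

Split on y2, then y1.
  y2=1, y1=1: a clause becomes empty — 0.
  y2=1, y1=0: a clause becomes empty — 0.
  y2=0, y1=1: a clause becomes empty — 0.
  y2=0, y1=0: y3, y5 free; 3 ways for (y4,y6,y7) × 2^2 = 12.
Total: 0 + 0 + 0 + 12 = 12.

12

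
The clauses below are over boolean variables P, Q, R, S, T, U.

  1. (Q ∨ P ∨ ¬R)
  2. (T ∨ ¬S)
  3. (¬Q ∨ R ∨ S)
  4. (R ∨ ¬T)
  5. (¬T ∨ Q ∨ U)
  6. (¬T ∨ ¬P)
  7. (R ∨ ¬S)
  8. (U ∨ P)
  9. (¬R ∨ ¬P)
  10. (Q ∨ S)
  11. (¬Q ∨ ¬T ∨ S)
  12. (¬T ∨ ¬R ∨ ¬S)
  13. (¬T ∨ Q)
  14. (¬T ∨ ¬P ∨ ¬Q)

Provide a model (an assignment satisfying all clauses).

P=F, Q=T, R=T, S=F, T=F, U=T

U occurs only positively in the remaining clauses — set U = True.
Set P = False and propagate.
Try Q = True.
Branch on R: take R = True.
The remaining clauses are satisfied by S = False, T = False.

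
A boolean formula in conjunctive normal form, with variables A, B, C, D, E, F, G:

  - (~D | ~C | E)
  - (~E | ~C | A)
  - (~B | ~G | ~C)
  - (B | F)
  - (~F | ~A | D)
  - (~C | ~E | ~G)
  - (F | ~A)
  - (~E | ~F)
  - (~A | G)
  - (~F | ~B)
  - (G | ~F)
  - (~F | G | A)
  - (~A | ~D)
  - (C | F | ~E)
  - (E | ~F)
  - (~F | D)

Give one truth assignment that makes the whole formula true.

A = False, B = True, C = False, D = True, E = False, F = False, G = True

Branch on A: take A = False.
The remaining clauses are satisfied by B = True, C = False, D = True, E = False, F = False, G = True.
Every clause has at least one true literal under this assignment.
Check each clause:
  1. (E | ~D | ~C) — ~C is true.
  2. (~C | ~E | A) — ~E is true.
  3. (~C | ~B | ~G) — ~C is true.
  4. (B | F) — B is true.
  5. (D | ~F | ~A) — ~F is true.
  6. (~E | ~G | ~C) — ~E is true.
  7. (F | ~A) — ~A is true.
  8. (~F | ~E) — ~F is true.
  9. (G | ~A) — ~A is true.
  10. (~B | ~F) — ~F is true.
  11. (~F | G) — ~F is true.
  12. (A | ~F | G) — ~F is true.
  13. (~D | ~A) — ~A is true.
  14. (F | C | ~E) — ~E is true.
  15. (E | ~F) — ~F is true.
  16. (D | ~F) — ~F is true.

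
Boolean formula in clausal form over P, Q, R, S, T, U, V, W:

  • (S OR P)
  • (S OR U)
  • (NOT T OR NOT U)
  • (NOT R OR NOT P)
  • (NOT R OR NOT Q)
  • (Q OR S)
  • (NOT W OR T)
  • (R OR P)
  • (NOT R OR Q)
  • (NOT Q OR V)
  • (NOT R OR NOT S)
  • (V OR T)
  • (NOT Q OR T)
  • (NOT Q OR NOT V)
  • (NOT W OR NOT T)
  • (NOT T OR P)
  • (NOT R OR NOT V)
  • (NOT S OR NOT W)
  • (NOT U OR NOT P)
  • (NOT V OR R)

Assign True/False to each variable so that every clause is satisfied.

P=1, Q=0, R=0, S=1, T=1, U=0, V=0, W=0

Pure literal: W appears only negated; assign W = False.
Branch on P: take P = True.
  then R is forced to False.
  then U is forced to False.
  then S is forced to True.
  then V is forced to False.
  then Q is forced to False.
  then T is forced to True.
Check each clause:
  1. (S OR P) — P is true.
  2. (U OR S) — S is true.
  3. (NOT T OR NOT U) — NOT U is true.
  4. (NOT P OR NOT R) — NOT R is true.
  5. (NOT Q OR NOT R) — NOT R is true.
  6. (S OR Q) — S is true.
  7. (T OR NOT W) — NOT W is true.
  8. (P OR R) — P is true.
  9. (Q OR NOT R) — NOT R is true.
  10. (NOT Q OR V) — NOT Q is true.
  11. (NOT S OR NOT R) — NOT R is true.
  12. (V OR T) — T is true.
  13. (T OR NOT Q) — T is true.
  14. (NOT Q OR NOT V) — NOT V is true.
  15. (NOT W OR NOT T) — NOT W is true.
  16. (NOT T OR P) — P is true.
  17. (NOT R OR NOT V) — NOT V is true.
  18. (NOT W OR NOT S) — NOT W is true.
  19. (NOT P OR NOT U) — NOT U is true.
  20. (NOT V OR R) — NOT V is true.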